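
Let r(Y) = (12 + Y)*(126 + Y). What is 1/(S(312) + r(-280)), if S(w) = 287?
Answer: 1/41559 ≈ 2.4062e-5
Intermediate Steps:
1/(S(312) + r(-280)) = 1/(287 + (1512 + (-280)**2 + 138*(-280))) = 1/(287 + (1512 + 78400 - 38640)) = 1/(287 + 41272) = 1/41559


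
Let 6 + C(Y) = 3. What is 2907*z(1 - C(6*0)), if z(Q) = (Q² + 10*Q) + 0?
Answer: 162792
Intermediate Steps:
C(Y) = -3 (C(Y) = -6 + 3 = -3)
z(Q) = Q² + 10*Q
2907*z(1 - C(6*0)) = 2907*((1 - 1*(-3))*(10 + (1 - 1*(-3)))) = 2907*((1 + 3)*(10 + (1 + 3))) = 2907*(4*(10 + 4)) = 2907*(4*14) = 2907*56 = 162792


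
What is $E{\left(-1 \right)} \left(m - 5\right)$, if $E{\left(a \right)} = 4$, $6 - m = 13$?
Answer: $-48$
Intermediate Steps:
$m = -7$ ($m = 6 - 13 = -7$)
$E{\left(-1 \right)} \left(m - 5\right) = 4 \left(-7 - 5\right) = 4 \left(-12\right) = -48$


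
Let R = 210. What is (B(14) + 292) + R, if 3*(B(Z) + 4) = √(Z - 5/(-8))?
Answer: 498 + √26/4 ≈ 499.27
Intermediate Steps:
B(Z) = -4 + √(5/8 + Z)/3 (B(Z) = -4 + √(Z - 5/(-8))/3 = -4 + √(Z - 5*(-⅛))/3 = -4 + √(Z + 5/8)/3 = -4 + √(5/8 + Z)/3)
(B(14) + 292) + R = ((-4 + √(10 + 16*14)/12) + 292) + 210 = ((-4 + √(10 + 224)/12) + 292) + 210 = ((-4 + √234/12) + 292) + 210 = ((-4 + (3*√26)/12) + 292) + 210 = ((-4 + √26/4) + 292) + 210 = (288 + √26/4) + 210 = 498 + √26/4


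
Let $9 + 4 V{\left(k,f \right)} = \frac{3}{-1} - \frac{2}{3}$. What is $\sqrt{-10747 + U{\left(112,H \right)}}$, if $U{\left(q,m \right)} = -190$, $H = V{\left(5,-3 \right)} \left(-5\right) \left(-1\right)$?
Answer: $i \sqrt{10937} \approx 104.58 i$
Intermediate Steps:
$V{\left(k,f \right)} = - \frac{19}{6}$ ($V{\left(k,f \right)} = - \frac{9}{4} + \frac{\frac{3}{-1} - \frac{2}{3}}{4} = - \frac{9}{4} + \frac{3 \left(-1\right) - \frac{2}{3}}{4} = - \frac{9}{4} + \frac{-3 - \frac{2}{3}}{4} = - \frac{9}{4} + \frac{1}{4} \left(- \frac{11}{3}\right) = - \frac{9}{4} - \frac{11}{12} = - \frac{19}{6}$)
$H = - \frac{95}{6}$ ($H = \left(- \frac{19}{6}\right) \left(-5\right) \left(-1\right) = \frac{95}{6} \left(-1\right) = - \frac{95}{6} \approx -15.833$)
$\sqrt{-10747 + U{\left(112,H \right)}} = \sqrt{-10747 - 190} = \sqrt{-10937} = i \sqrt{10937}$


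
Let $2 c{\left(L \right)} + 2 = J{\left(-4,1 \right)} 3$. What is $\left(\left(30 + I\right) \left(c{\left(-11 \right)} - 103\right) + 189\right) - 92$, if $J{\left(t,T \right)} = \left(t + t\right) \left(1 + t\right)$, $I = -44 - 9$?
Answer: $1661$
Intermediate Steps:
$I = -53$ ($I = -44 - 9 = -53$)
$J{\left(t,T \right)} = 2 t \left(1 + t\right)$
$c{\left(L \right)} = 35$ ($c{\left(L \right)} = -1 + \frac{2 \left(-4\right) \left(1 - 4\right) 3}{2} = -1 + \frac{2 \left(-4\right) \left(-3\right) 3}{2} = -1 + \frac{24 \cdot 3}{2} = -1 + \frac{1}{2} \cdot 72 = -1 + 36 = 35$)
$\left(\left(30 + I\right) \left(c{\left(-11 \right)} - 103\right) + 189\right) - 92 = \left(\left(30 - 53\right) \left(35 - 103\right) + 189\right) - 92 = \left(\left(-23\right) \left(-68\right) + 189\right) - 92 = \left(1564 + 189\right) - 92 = 1753 - 92 = 1661$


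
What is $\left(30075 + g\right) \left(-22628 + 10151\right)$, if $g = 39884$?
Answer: $-872878443$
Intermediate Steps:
$\left(30075 + g\right) \left(-22628 + 10151\right) = \left(30075 + 39884\right) \left(-22628 + 10151\right) = 69959 \left(-12477\right) = -872878443$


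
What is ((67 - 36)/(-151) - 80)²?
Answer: 146676321/22801 ≈ 6432.9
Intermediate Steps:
((67 - 36)/(-151) - 80)² = (31*(-1/151) - 80)² = (-31/151 - 80)² = (-12111/151)² = 146676321/22801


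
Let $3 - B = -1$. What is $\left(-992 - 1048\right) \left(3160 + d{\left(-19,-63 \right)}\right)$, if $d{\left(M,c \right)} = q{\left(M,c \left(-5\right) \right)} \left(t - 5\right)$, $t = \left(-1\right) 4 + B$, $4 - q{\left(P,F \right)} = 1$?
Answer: $-6415800$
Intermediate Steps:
$q{\left(P,F \right)} = 3$ ($q{\left(P,F \right)} = 4 - 1 = 3$)
$B = 4$ ($B = 3 - -1 = 3 + 1 = 4$)
$t = 0$ ($t = \left(-1\right) 4 + 4 = -4 + 4 = 0$)
$d{\left(M,c \right)} = -15$ ($d{\left(M,c \right)} = 3 \left(0 - 5\right) = 3 \left(-5\right) = -15$)
$\left(-992 - 1048\right) \left(3160 + d{\left(-19,-63 \right)}\right) = \left(-992 - 1048\right) \left(3160 - 15\right) = \left(-2040\right) 3145 = -6415800$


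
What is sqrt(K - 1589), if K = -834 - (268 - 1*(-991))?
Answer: I*sqrt(3682) ≈ 60.68*I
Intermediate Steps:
K = -2093 (K = -834 - (268 + 991) = -834 - 1*1259 = -834 - 1259 = -2093)
sqrt(K - 1589) = sqrt(-2093 - 1589) = sqrt(-3682) = I*sqrt(3682)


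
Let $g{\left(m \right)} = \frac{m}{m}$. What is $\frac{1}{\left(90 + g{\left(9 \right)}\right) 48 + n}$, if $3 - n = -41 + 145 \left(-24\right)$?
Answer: $\frac{1}{7892} \approx 0.00012671$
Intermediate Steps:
$g{\left(m \right)} = 1$
$n = 3524$ ($n = 3 - \left(-41 + 145 \left(-24\right)\right) = 3 - \left(-41 - 3480\right) = 3 - -3521 = 3 + 3521 = 3524$)
$\frac{1}{\left(90 + g{\left(9 \right)}\right) 48 + n} = \frac{1}{\left(90 + 1\right) 48 + 3524} = \frac{1}{91 \cdot 48 + 3524} = \frac{1}{4368 + 3524} = \frac{1}{7892}$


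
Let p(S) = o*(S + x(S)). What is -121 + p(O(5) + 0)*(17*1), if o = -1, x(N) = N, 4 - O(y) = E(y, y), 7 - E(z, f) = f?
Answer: -189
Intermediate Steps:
E(z, f) = 7 - f
O(y) = -3 + y (O(y) = 4 - (7 - y) = 4 + (-7 + y) = -3 + y)
p(S) = -2*S (p(S) = -(S + S) = -2*S)
-121 + p(O(5) + 0)*(17*1) = -121 + (-2*((-3 + 5) + 0))*(17*1) = -121 - 2*(2 + 0)*17 = -121 - 2*2*17 = -121 - 4*17 = -121 - 68 = -189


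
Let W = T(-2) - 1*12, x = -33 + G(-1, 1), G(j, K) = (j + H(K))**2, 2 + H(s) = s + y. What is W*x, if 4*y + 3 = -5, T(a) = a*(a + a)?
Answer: 68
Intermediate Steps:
T(a) = 2*a**2 (T(a) = a*(2*a) = 2*a**2)
y = -2 (y = -3/4 + (1/4)*(-5) = -3/4 - 5/4 = -2)
H(s) = -4 + s (H(s) = -2 + (s - 2) = -2 + (-2 + s) = -4 + s)
G(j, K) = (-4 + K + j)**2 (G(j, K) = (j + (-4 + K))**2 = (-4 + K + j)**2)
x = -17 (x = -33 + (-4 + 1 - 1)**2 = -33 + (-4)**2 = -33 + 16 = -17)
W = -4 (W = 2*(-2)**2 - 1*12 = 2*4 - 12 = 8 - 12 = -4)
W*x = -4*(-17) = 68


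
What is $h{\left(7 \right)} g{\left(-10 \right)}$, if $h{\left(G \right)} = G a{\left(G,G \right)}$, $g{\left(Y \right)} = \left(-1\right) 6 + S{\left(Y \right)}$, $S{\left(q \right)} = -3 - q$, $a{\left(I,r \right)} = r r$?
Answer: $343$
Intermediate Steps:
$a{\left(I,r \right)} = r^{2}$
$g{\left(Y \right)} = -9 - Y$ ($g{\left(Y \right)} = \left(-1\right) 6 - \left(3 + Y\right) = -6 - \left(3 + Y\right) = -9 - Y$)
$h{\left(G \right)} = G^{3}$ ($h{\left(G \right)} = G G^{2} = G^{3}$)
$h{\left(7 \right)} g{\left(-10 \right)} = 7^{3} \left(-9 - -10\right) = 343 \left(-9 + 10\right) = 343 \cdot 1 = 343$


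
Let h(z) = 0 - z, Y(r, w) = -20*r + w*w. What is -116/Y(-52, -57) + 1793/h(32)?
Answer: -7693889/137248 ≈ -56.058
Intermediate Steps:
Y(r, w) = w² - 20*r (Y(r, w) = -20*r + w² = w² - 20*r)
h(z) = -z
-116/Y(-52, -57) + 1793/h(32) = -116/((-57)² - 20*(-52)) + 1793/((-1*32)) = -116/(3249 + 1040) + 1793/(-32) = -116/4289 + 1793*(-1/32) = -116*1/4289 - 1793/32 = -116/4289 - 1793/32 = -7693889/137248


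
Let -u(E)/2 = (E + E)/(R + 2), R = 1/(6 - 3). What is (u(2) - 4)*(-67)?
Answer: 3484/7 ≈ 497.71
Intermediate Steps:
R = 1/3 ≈ 0.33333
u(E) = -12*E/7 (u(E) = -2*(E + E)/(1/3 + 2) = -2*2*E/7/3 = -2*2*E*3/7 = -12*E/7)
(u(2) - 4)*(-67) = (-12/7*2 - 4)*(-67) = (-24/7 - 4)*(-67) = -52/7*(-67) = 3484/7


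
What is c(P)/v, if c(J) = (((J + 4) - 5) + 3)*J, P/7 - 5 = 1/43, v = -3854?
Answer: -25704/75809 ≈ -0.33906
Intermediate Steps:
P = 1512/43 (P = 35 + 7/43 = 1512/43 ≈ 35.163)
c(J) = J*(2 + J) (c(J) = (((4 + J) - 5) + 3)*J = ((-1 + J) + 3)*J = (2 + J)*J = J*(2 + J))
c(P)/v = (1512*(2 + 1512/43)/43)/(-3854) = ((1512/43)*(1598/43))*(-1/3854) = (2416176/1849)*(-1/3854) = -25704/75809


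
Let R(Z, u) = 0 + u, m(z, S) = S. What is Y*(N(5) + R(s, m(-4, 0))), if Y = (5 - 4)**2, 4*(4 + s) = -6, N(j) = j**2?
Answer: 25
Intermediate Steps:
s = -11/2 (s = -4 + (1/4)*(-6) = -4 - 3/2 = -11/2 ≈ -5.5000)
R(Z, u) = u
Y = 1 (Y = 1**2 = 1)
Y*(N(5) + R(s, m(-4, 0))) = 1*(5**2 + 0) = 1*(25 + 0) = 1*25 = 25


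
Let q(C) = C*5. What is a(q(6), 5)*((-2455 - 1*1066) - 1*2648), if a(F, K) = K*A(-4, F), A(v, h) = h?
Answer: -925350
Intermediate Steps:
q(C) = 5*C
a(F, K) = F*K (a(F, K) = K*F = F*K)
a(q(6), 5)*((-2455 - 1*1066) - 1*2648) = ((5*6)*5)*((-2455 - 1*1066) - 1*2648) = (30*5)*((-2455 - 1066) - 2648) = 150*(-3521 - 2648) = 150*(-6169) = -925350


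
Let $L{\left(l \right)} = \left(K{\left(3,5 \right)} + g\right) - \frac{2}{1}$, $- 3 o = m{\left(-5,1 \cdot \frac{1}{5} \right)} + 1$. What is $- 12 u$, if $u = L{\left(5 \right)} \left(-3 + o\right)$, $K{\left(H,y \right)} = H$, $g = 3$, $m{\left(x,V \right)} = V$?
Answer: $\frac{816}{5} \approx 163.2$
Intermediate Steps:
$o = - \frac{2}{5}$ ($o = - \frac{1 \cdot \frac{1}{5} + 1}{3} = - \frac{\frac{1}{5} + 1}{3} = \left(- \frac{1}{3}\right) \frac{6}{5} = - \frac{2}{5} \approx -0.4$)
$L{\left(l \right)} = 4$ ($L{\left(l \right)} = \left(3 + 3\right) - \frac{2}{1} = 6 - 2 = 4$)
$u = - \frac{68}{5}$ ($u = 4 \left(-3 - \frac{2}{5}\right) = 4 \left(- \frac{17}{5}\right) = - \frac{68}{5} \approx -13.6$)
$- 12 u = \left(-12\right) \left(- \frac{68}{5}\right) = \frac{816}{5}$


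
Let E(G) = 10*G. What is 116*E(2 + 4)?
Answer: 6960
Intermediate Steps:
116*E(2 + 4) = 116*(10*(2 + 4)) = 116*(10*6) = 116*60 = 6960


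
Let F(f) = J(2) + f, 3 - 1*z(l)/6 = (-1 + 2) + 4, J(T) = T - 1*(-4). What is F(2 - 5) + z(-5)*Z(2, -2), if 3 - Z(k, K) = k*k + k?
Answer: 39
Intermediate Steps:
J(T) = 4 + T (J(T) = T + 4 = 4 + T)
Z(k, K) = 3 - k - k² (Z(k, K) = 3 - (k*k + k) = 3 - (k² + k) = 3 - (k + k²) = 3 + (-k - k²) = 3 - k - k²)
z(l) = -12 (z(l) = 18 - 6*((-1 + 2) + 4) = 18 - 6*(1 + 4) = 18 - 6*5 = 18 - 30 = -12)
F(f) = 6 + f (F(f) = (4 + 2) + f = 6 + f)
F(2 - 5) + z(-5)*Z(2, -2) = (6 + (2 - 5)) - 12*(3 - 1*2 - 1*2²) = (6 - 3) - 12*(3 - 2 - 1*4) = 3 - 12*(3 - 2 - 4) = 3 - 12*(-3) = 3 + 36 = 39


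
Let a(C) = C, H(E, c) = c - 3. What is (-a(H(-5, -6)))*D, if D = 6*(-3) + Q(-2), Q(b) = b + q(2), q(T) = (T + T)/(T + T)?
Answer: -171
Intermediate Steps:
H(E, c) = -3 + c
q(T) = 1 (q(T) = (2*T)/((2*T)) = (2*T)*(1/(2*T)) = 1)
Q(b) = 1 + b (Q(b) = b + 1 = 1 + b)
D = -19 (D = 6*(-3) + (1 - 2) = -18 - 1 = -19)
(-a(H(-5, -6)))*D = -(-3 - 6)*(-19) = -1*(-9)*(-19) = 9*(-19) = -171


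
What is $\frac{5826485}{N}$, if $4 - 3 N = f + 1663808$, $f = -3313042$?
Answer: $\frac{5826485}{549746} \approx 10.599$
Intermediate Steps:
$N = 549746$ ($N = \frac{4}{3} - \frac{-3313042 + 1663808}{3} = \frac{4}{3} - - \frac{1649234}{3} = \frac{4}{3} + \frac{1649234}{3} = 549746$)
$\frac{5826485}{N} = \frac{5826485}{549746}$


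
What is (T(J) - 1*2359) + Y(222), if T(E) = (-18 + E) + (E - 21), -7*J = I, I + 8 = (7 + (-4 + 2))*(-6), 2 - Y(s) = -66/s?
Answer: -617675/259 ≈ -2384.8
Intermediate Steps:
Y(s) = 2 + 66/s (Y(s) = 2 - (-66)/s = 2 + 66/s)
I = -38 (I = -8 + (7 + (-4 + 2))*(-6) = -8 + (7 - 2)*(-6) = -8 + 5*(-6) = -8 - 30 = -38)
J = 38/7 (J = -⅐*(-38) = 38/7 ≈ 5.4286)
T(E) = -39 + 2*E (T(E) = (-18 + E) + (-21 + E) = -39 + 2*E)
(T(J) - 1*2359) + Y(222) = ((-39 + 2*(38/7)) - 1*2359) + (2 + 66/222) = ((-39 + 76/7) - 2359) + (2 + 66*(1/222)) = (-197/7 - 2359) + (2 + 11/37) = -16710/7 + 85/37 = -617675/259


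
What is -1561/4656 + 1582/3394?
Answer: 1033879/7901232 ≈ 0.13085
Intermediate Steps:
-1561/4656 + 1582/3394 = -1561*1/4656 + 1582*(1/3394) = -1561/4656 + 791/1697 = 1033879/7901232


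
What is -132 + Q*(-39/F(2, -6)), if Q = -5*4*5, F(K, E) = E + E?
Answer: -457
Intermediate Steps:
F(K, E) = 2*E
Q = -100 (Q = -20*5 = -100)
-132 + Q*(-39/F(2, -6)) = -132 - (-3900)/(2*(-6)) = -132 - (-3900)/(-12) = -132 - (-3900)*(-1)/12 = -132 - 100*13/4 = -132 - 325 = -457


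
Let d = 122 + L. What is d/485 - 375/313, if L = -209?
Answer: -209106/151805 ≈ -1.3775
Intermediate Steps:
d = -87 (d = 122 - 209 = -87)
d/485 - 375/313 = -87/485 - 375/313 = -209106/151805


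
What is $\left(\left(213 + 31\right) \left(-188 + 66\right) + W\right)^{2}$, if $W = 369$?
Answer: $864301201$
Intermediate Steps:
$\left(\left(213 + 31\right) \left(-188 + 66\right) + W\right)^{2} = \left(\left(213 + 31\right) \left(-188 + 66\right) + 369\right)^{2} = \left(244 \left(-122\right) + 369\right)^{2} = \left(-29768 + 369\right)^{2} = \left(-29399\right)^{2} = 864301201$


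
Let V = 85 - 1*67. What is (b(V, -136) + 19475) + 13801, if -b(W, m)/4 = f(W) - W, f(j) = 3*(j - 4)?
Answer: 33180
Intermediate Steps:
f(j) = -12 + 3*j (f(j) = 3*(-4 + j) = -12 + 3*j)
V = 18 (V = 85 - 67 = 18)
b(W, m) = 48 - 8*W (b(W, m) = -4*((-12 + 3*W) - W) = -4*(-12 + 2*W) = 48 - 8*W)
(b(V, -136) + 19475) + 13801 = ((48 - 8*18) + 19475) + 13801 = ((48 - 144) + 19475) + 13801 = (-96 + 19475) + 13801 = 19379 + 13801 = 33180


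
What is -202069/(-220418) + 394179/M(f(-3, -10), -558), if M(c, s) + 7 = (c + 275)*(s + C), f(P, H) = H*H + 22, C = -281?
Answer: -1631415301/6118252635 ≈ -0.26665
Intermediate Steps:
f(P, H) = 22 + H² (f(P, H) = H² + 22 = 22 + H²)
M(c, s) = -7 + (-281 + s)*(275 + c) (M(c, s) = -7 + (c + 275)*(s - 281) = -7 + (275 + c)*(-281 + s) = -7 + (-281 + s)*(275 + c))
-202069/(-220418) + 394179/M(f(-3, -10), -558) = -202069/(-220418) + 394179/(-77282 - 281*(22 + (-10)²) + 275*(-558) + (22 + (-10)²)*(-558)) = -202069*(-1/220418) + 394179/(-77282 - 281*(22 + 100) - 153450 + (22 + 100)*(-558)) = 202069/220418 + 394179/(-77282 - 281*122 - 153450 + 122*(-558)) = 202069/220418 + 394179/(-77282 - 34282 - 153450 - 68076) = 202069/220418 + 394179/(-333090) = 202069/220418 + 394179*(-1/333090) = 202069/220418 - 131393/111030 = -1631415301/6118252635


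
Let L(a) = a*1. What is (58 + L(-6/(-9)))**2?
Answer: 30976/9 ≈ 3441.8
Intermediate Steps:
L(a) = a
(58 + L(-6/(-9)))**2 = (58 - 6/(-9))**2 = (58 - 6*(-1/9))**2 = (58 + 2/3)**2 = (176/3)**2 = 30976/9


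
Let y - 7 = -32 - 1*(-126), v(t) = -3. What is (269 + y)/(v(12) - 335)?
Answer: -185/169 ≈ -1.0947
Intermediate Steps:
y = 101 (y = 7 + (-32 - 1*(-126)) = 7 + (-32 + 126) = 7 + 94 = 101)
(269 + y)/(v(12) - 335) = (269 + 101)/(-3 - 335) = 370/(-338) = 370*(-1/338) = -185/169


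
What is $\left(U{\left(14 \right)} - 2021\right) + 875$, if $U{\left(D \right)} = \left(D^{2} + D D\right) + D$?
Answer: $-740$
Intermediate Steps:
$U{\left(D \right)} = D + 2 D^{2}$ ($U{\left(D \right)} = \left(D^{2} + D^{2}\right) + D = 2 D^{2} + D = D + 2 D^{2}$)
$\left(U{\left(14 \right)} - 2021\right) + 875 = \left(14 \left(1 + 2 \cdot 14\right) - 2021\right) + 875 = \left(14 \left(1 + 28\right) - 2021\right) + 875 = \left(14 \cdot 29 - 2021\right) + 875 = \left(406 - 2021\right) + 875 = -1615 + 875 = -740$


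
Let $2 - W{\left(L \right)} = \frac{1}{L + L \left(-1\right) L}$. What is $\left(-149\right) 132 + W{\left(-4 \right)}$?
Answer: $- \frac{393319}{20} \approx -19666.0$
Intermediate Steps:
$W{\left(L \right)} = 2 - \frac{1}{L - L^{2}}$ ($W{\left(L \right)} = 2 - \frac{1}{L + L \left(-1\right) L} = 2 - \frac{1}{L + - L L} = 2 - \frac{1}{L - L^{2}}$)
$\left(-149\right) 132 + W{\left(-4 \right)} = \left(-149\right) 132 + \frac{1 - -8 + 2 \left(-4\right)^{2}}{\left(-4\right) \left(-1 - 4\right)} = -19668 - \frac{1 + 8 + 2 \cdot 16}{4 \left(-5\right)} = -19668 - - \frac{1 + 8 + 32}{20} = -19668 - \left(- \frac{1}{20}\right) 41 = -19668 + \frac{41}{20} = - \frac{393319}{20}$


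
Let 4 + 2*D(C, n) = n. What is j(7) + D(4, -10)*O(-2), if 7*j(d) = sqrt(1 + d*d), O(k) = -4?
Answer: 28 + 5*sqrt(2)/7 ≈ 29.010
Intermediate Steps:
D(C, n) = -2 + n/2
j(d) = sqrt(1 + d**2)/7 (j(d) = sqrt(1 + d*d)/7 = sqrt(1 + d**2)/7)
j(7) + D(4, -10)*O(-2) = sqrt(1 + 7**2)/7 + (-2 + (1/2)*(-10))*(-4) = sqrt(1 + 49)/7 + (-2 - 5)*(-4) = sqrt(50)/7 - 7*(-4) = (5*sqrt(2))/7 + 28 = 5*sqrt(2)/7 + 28 = 28 + 5*sqrt(2)/7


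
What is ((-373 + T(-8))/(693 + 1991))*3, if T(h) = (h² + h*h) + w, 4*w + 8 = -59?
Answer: -3141/10736 ≈ -0.29257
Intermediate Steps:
w = -67/4 (w = -2 + (¼)*(-59) = -2 - 59/4 = -67/4 ≈ -16.750)
T(h) = -67/4 + 2*h² (T(h) = (h² + h*h) - 67/4 = (h² + h²) - 67/4 = 2*h² - 67/4 = -67/4 + 2*h²)
((-373 + T(-8))/(693 + 1991))*3 = ((-373 + (-67/4 + 2*(-8)²))/(693 + 1991))*3 = ((-373 + (-67/4 + 2*64))/2684)*3 = ((-373 + (-67/4 + 128))*(1/2684))*3 = ((-373 + 445/4)*(1/2684))*3 = -1047/4*1/2684*3 = -1047/10736*3 = -3141/10736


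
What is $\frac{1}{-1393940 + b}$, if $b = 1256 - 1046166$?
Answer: $- \frac{1}{2438850} \approx -4.1003 \cdot 10^{-7}$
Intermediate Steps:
$b = -1044910$ ($b = 1256 - 1046166 = -1044910$)
$\frac{1}{-1393940 + b} = \frac{1}{-1393940 - 1044910} = \frac{1}{-2438850} = - \frac{1}{2438850}$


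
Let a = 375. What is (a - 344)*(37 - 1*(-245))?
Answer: 8742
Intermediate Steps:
(a - 344)*(37 - 1*(-245)) = (375 - 344)*(37 - 1*(-245)) = 31*(37 + 245) = 31*282 = 8742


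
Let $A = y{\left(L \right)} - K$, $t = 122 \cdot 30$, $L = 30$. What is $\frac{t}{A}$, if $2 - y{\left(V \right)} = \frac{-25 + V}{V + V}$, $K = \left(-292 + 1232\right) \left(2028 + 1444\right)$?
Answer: $- \frac{43920}{39164137} \approx -0.0011214$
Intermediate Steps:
$t = 3660$
$K = 3263680$ ($K = 940 \cdot 3472 = 3263680$)
$y{\left(V \right)} = 2 - \frac{-25 + V}{2 V}$ ($y{\left(V \right)} = 2 - \frac{-25 + V}{V + V} = 2 - \frac{-25 + V}{2 V}$)
$A = - \frac{39164137}{12}$ ($A = \frac{25 + 3 \cdot 30}{2 \cdot 30} - 3263680 = \frac{1}{2} \cdot \frac{1}{30} \left(25 + 90\right) - 3263680 = \frac{1}{2} \cdot \frac{1}{30} \cdot 115 - 3263680 = \frac{23}{12} - 3263680 = - \frac{39164137}{12} \approx -3.2637 \cdot 10^{6}$)
$\frac{t}{A} = \frac{3660}{- \frac{39164137}{12}} = 3660 \left(- \frac{12}{39164137}\right) = - \frac{43920}{39164137}$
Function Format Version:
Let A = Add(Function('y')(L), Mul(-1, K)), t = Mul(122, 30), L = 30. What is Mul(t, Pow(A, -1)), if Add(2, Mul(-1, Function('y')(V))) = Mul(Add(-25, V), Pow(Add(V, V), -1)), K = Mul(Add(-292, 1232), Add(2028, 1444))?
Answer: Rational(-43920, 39164137) ≈ -0.0011214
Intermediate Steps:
t = 3660
K = 3263680 (K = Mul(940, 3472) = 3263680)
Function('y')(V) = Add(2, Mul(Rational(-1, 2), Pow(V, -1), Add(-25, V))) (Function('y')(V) = Add(2, Mul(-1, Mul(Add(-25, V), Pow(Add(V, V), -1)))) = Add(2, Mul(-1, Mul(Add(-25, V), Pow(Mul(2, V), -1)))) = Add(2, Mul(-1, Mul(Add(-25, V), Mul(Rational(1, 2), Pow(V, -1))))) = Add(2, Mul(-1, Mul(Rational(1, 2), Pow(V, -1), Add(-25, V)))) = Add(2, Mul(Rational(-1, 2), Pow(V, -1), Add(-25, V))))
A = Rational(-39164137, 12) (A = Add(Mul(Rational(1, 2), Pow(30, -1), Add(25, Mul(3, 30))), Mul(-1, 3263680)) = Add(Mul(Rational(1, 2), Rational(1, 30), Add(25, 90)), -3263680) = Add(Mul(Rational(1, 2), Rational(1, 30), 115), -3263680) = Add(Rational(23, 12), -3263680) = Rational(-39164137, 12) ≈ -3.2637e+6)
Mul(t, Pow(A, -1)) = Mul(3660, Pow(Rational(-39164137, 12), -1)) = Mul(3660, Rational(-12, 39164137)) = Rational(-43920, 39164137)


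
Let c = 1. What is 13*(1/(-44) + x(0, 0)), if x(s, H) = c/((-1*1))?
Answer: -585/44 ≈ -13.295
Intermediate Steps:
x(s, H) = -1 (x(s, H) = 1/(-1*1) = 1/(-1) = 1*(-1) = -1)
13*(1/(-44) + x(0, 0)) = 13*(1/(-44) - 1) = 13*(-1/44 - 1) = 13*(-45/44) = -585/44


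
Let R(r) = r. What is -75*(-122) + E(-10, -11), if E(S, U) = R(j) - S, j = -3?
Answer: 9157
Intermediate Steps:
E(S, U) = -3 - S
-75*(-122) + E(-10, -11) = -75*(-122) + (-3 - 1*(-10)) = 9150 + (-3 + 10) = 9150 + 7 = 9157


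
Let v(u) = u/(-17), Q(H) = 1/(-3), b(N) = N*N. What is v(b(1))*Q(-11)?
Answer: 1/51 ≈ 0.019608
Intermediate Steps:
b(N) = N**2
Q(H) = -1/3
v(u) = -u/17 (v(u) = u*(-1/17) = -u/17)
v(b(1))*Q(-11) = -1/17*1**2*(-1/3) = -1/17*1*(-1/3) = -1/17*(-1/3) = 1/51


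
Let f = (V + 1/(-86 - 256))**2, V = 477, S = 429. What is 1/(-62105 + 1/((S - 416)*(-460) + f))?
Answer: -25912930969/1609322577712781 ≈ -1.6102e-5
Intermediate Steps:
f = 26612375689/116964 (f = (477 + 1/(-86 - 256))**2 = (477 + 1/(-342))**2 = (477 - 1/342)**2 = (163133/342)**2 = 26612375689/116964 ≈ 2.2753e+5)
1/(-62105 + 1/((S - 416)*(-460) + f)) = 1/(-62105 + 1/((429 - 416)*(-460) + 26612375689/116964)) = 1/(-62105 + 1/(13*(-460) + 26612375689/116964)) = 1/(-62105 + 1/(-5980 + 26612375689/116964)) = 1/(-62105 + 1/(25912930969/116964)) = 1/(-62105 + 116964/25912930969) = 1/(-1609322577712781/25912930969) = -25912930969/1609322577712781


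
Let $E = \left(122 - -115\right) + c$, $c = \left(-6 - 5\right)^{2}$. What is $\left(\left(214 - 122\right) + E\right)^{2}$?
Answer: $202500$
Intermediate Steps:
$c = 121$ ($c = \left(-11\right)^{2} = 121$)
$E = 358$ ($E = \left(122 - -115\right) + 121 = \left(122 + 115\right) + 121 = 237 + 121 = 358$)
$\left(\left(214 - 122\right) + E\right)^{2} = \left(\left(214 - 122\right) + 358\right)^{2} = \left(92 + 358\right)^{2} = 450^{2} = 202500$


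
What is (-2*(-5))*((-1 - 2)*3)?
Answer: -90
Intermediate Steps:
(-2*(-5))*((-1 - 2)*3) = 10*(-3*3) = 10*(-9) = -90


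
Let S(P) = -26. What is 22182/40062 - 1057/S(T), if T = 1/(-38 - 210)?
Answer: 7153711/173602 ≈ 41.208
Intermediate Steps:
T = -1/248 (T = 1/(-248) = -1/248 ≈ -0.0040323)
22182/40062 - 1057/S(T) = 22182/40062 - 1057/(-26) = 22182*(1/40062) - 1057*(-1/26) = 3697/6677 + 1057/26 = 7153711/173602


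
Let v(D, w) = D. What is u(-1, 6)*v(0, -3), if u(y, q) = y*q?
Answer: 0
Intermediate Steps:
u(y, q) = q*y
u(-1, 6)*v(0, -3) = (6*(-1))*0 = -6*0 = 0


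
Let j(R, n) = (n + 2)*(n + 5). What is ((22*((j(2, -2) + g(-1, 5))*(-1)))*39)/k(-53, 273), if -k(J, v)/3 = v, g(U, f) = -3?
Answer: -22/7 ≈ -3.1429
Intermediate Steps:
k(J, v) = -3*v
j(R, n) = (2 + n)*(5 + n)
((22*((j(2, -2) + g(-1, 5))*(-1)))*39)/k(-53, 273) = ((22*(((10 + (-2)**2 + 7*(-2)) - 3)*(-1)))*39)/((-3*273)) = ((22*(((10 + 4 - 14) - 3)*(-1)))*39)/(-819) = ((22*((0 - 3)*(-1)))*39)*(-1/819) = ((22*(-3*(-1)))*39)*(-1/819) = ((22*3)*39)*(-1/819) = (66*39)*(-1/819) = 2574*(-1/819) = -22/7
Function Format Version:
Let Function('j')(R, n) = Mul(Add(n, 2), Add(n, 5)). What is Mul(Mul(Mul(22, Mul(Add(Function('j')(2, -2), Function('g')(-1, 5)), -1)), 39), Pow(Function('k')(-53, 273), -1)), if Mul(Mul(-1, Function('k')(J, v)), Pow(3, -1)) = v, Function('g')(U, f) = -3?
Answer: Rational(-22, 7) ≈ -3.1429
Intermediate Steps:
Function('k')(J, v) = Mul(-3, v)
Function('j')(R, n) = Mul(Add(2, n), Add(5, n))
Mul(Mul(Mul(22, Mul(Add(Function('j')(2, -2), Function('g')(-1, 5)), -1)), 39), Pow(Function('k')(-53, 273), -1)) = Mul(Mul(Mul(22, Mul(Add(Add(10, Pow(-2, 2), Mul(7, -2)), -3), -1)), 39), Pow(Mul(-3, 273), -1)) = Mul(Mul(Mul(22, Mul(Add(Add(10, 4, -14), -3), -1)), 39), Pow(-819, -1)) = Mul(Mul(Mul(22, Mul(Add(0, -3), -1)), 39), Rational(-1, 819)) = Mul(Mul(Mul(22, Mul(-3, -1)), 39), Rational(-1, 819)) = Mul(Mul(Mul(22, 3), 39), Rational(-1, 819)) = Mul(Mul(66, 39), Rational(-1, 819)) = Mul(2574, Rational(-1, 819)) = Rational(-22, 7)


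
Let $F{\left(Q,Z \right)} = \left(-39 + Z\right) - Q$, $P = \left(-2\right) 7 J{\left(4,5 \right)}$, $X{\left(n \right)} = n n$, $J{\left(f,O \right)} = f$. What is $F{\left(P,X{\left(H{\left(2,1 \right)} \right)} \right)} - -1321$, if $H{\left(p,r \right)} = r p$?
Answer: $1342$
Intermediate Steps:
$H{\left(p,r \right)} = p r$
$X{\left(n \right)} = n^{2}$
$P = -56$ ($P = \left(-2\right) 7 \cdot 4 = \left(-14\right) 4 = -56$)
$F{\left(Q,Z \right)} = -39 + Z - Q$
$F{\left(P,X{\left(H{\left(2,1 \right)} \right)} \right)} - -1321 = \left(-39 + \left(2 \cdot 1\right)^{2} - -56\right) - -1321 = \left(-39 + 2^{2} + 56\right) + 1321 = \left(-39 + 4 + 56\right) + 1321 = 21 + 1321 = 1342$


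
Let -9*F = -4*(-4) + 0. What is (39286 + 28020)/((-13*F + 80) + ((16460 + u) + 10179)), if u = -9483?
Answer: 302877/77666 ≈ 3.8997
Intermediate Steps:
F = -16/9 (F = -(-4*(-4) + 0)/9 = -(16 + 0)/9 = -1/9*16 = -16/9 ≈ -1.7778)
(39286 + 28020)/((-13*F + 80) + ((16460 + u) + 10179)) = (39286 + 28020)/((-13*(-16/9) + 80) + ((16460 - 9483) + 10179)) = 67306/((208/9 + 80) + (6977 + 10179)) = 67306/(928/9 + 17156) = 67306/(155332/9) = 67306*(9/155332) = 302877/77666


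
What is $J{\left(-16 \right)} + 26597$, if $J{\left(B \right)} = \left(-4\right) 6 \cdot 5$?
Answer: $26477$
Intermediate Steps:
$J{\left(B \right)} = -120$ ($J{\left(B \right)} = \left(-24\right) 5 = -120$)
$J{\left(-16 \right)} + 26597 = -120 + 26597 = 26477$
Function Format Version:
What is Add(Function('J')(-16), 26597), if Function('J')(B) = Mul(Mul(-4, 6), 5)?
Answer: 26477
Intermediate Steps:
Function('J')(B) = -120 (Function('J')(B) = Mul(-24, 5) = -120)
Add(Function('J')(-16), 26597) = Add(-120, 26597) = 26477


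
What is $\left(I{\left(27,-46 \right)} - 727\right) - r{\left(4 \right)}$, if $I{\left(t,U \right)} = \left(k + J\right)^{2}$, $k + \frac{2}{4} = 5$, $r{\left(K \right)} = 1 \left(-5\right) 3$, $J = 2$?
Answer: $- \frac{2679}{4} \approx -669.75$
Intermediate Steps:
$r{\left(K \right)} = -15$ ($r{\left(K \right)} = \left(-5\right) 3 = -15$)
$k = \frac{9}{2}$ ($k = - \frac{1}{2} + 5 = \frac{9}{2} \approx 4.5$)
$I{\left(t,U \right)} = \frac{169}{4}$ ($I{\left(t,U \right)} = \left(\frac{9}{2} + 2\right)^{2} = \left(\frac{13}{2}\right)^{2} = \frac{169}{4}$)
$\left(I{\left(27,-46 \right)} - 727\right) - r{\left(4 \right)} = \left(\frac{169}{4} - 727\right) - -15 = \left(\frac{169}{4} - 727\right) + 15 = - \frac{2739}{4} + 15 = - \frac{2679}{4}$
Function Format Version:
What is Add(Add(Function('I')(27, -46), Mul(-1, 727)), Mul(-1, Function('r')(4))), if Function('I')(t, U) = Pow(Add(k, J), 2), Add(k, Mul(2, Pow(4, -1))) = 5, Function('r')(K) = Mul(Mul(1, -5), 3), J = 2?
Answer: Rational(-2679, 4) ≈ -669.75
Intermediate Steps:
Function('r')(K) = -15 (Function('r')(K) = Mul(-5, 3) = -15)
k = Rational(9, 2) (k = Add(Rational(-1, 2), 5) = Rational(9, 2) ≈ 4.5000)
Function('I')(t, U) = Rational(169, 4) (Function('I')(t, U) = Pow(Add(Rational(9, 2), 2), 2) = Pow(Rational(13, 2), 2) = Rational(169, 4))
Add(Add(Function('I')(27, -46), Mul(-1, 727)), Mul(-1, Function('r')(4))) = Add(Add(Rational(169, 4), Mul(-1, 727)), Mul(-1, -15)) = Add(Add(Rational(169, 4), -727), 15) = Add(Rational(-2739, 4), 15) = Rational(-2679, 4)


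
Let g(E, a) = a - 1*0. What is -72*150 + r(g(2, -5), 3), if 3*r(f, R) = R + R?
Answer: -10798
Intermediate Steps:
g(E, a) = a (g(E, a) = a + 0 = a)
r(f, R) = 2*R/3 (r(f, R) = (R + R)/3 = (2*R)/3 = 2*R/3)
-72*150 + r(g(2, -5), 3) = -72*150 + (⅔)*3 = -10800 + 2 = -10798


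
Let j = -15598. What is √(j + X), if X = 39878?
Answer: 2*√6070 ≈ 155.82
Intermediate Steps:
√(j + X) = √(-15598 + 39878) = √24280 = 2*√6070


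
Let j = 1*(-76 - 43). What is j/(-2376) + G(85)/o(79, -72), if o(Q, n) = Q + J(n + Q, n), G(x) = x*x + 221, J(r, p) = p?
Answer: 17692529/16632 ≈ 1063.8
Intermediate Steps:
j = -119 (j = 1*(-119) = -119)
G(x) = 221 + x² (G(x) = x² + 221 = 221 + x²)
o(Q, n) = Q + n
j/(-2376) + G(85)/o(79, -72) = -119/(-2376) + (221 + 85²)/(79 - 72) = -119*(-1/2376) + (221 + 7225)/7 = 119/2376 + 7446*(⅐) = 119/2376 + 7446/7 = 17692529/16632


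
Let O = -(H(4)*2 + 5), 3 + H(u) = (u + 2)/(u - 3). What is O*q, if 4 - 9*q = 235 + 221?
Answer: 4972/9 ≈ 552.44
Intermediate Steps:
H(u) = -3 + (2 + u)/(-3 + u) (H(u) = -3 + (u + 2)/(u - 3) = -3 + (2 + u)/(-3 + u))
O = -11 (O = -(((11 - 2*4)/(-3 + 4))*2 + 5) = -(((11 - 8)/1)*2 + 5) = -((1*3)*2 + 5) = -(3*2 + 5) = -(6 + 5) = -1*11 = -11)
q = -452/9 (q = 4/9 - (235 + 221)/9 = 4/9 - ⅑*456 = 4/9 - 152/3 = -452/9 ≈ -50.222)
O*q = -11*(-452/9) = 4972/9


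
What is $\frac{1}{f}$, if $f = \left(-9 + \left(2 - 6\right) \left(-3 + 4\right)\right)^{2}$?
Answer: $\frac{1}{169} \approx 0.0059172$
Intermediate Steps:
$f = 169$ ($f = \left(-9 - 4\right)^{2} = \left(-13\right)^{2} = 169$)
$\frac{1}{f} = \frac{1}{169}$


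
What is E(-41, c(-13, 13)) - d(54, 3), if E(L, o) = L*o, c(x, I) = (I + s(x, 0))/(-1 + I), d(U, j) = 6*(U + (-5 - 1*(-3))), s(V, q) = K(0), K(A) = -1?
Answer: -353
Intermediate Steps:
s(V, q) = -1
d(U, j) = -12 + 6*U (d(U, j) = 6*(U + (-5 + 3)) = 6*(U - 2) = 6*(-2 + U) = -12 + 6*U)
c(x, I) = 1 (c(x, I) = (I - 1)/(-1 + I) = (-1 + I)/(-1 + I) = 1)
E(-41, c(-13, 13)) - d(54, 3) = -41*1 - (-12 + 6*54) = -41 - (-12 + 324) = -41 - 1*312 = -41 - 312 = -353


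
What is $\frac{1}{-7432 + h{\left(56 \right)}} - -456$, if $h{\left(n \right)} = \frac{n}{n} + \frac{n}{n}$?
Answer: $\frac{3388079}{7430} \approx 456.0$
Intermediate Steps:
$h{\left(n \right)} = 2$ ($h{\left(n \right)} = 1 + 1 = 2$)
$\frac{1}{-7432 + h{\left(56 \right)}} - -456 = \frac{1}{-7432 + 2} - -456 = \frac{1}{-7430} + 456 = - \frac{1}{7430} + 456 = \frac{3388079}{7430}$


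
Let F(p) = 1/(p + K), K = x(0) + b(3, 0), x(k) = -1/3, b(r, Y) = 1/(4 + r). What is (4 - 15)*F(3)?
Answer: -231/59 ≈ -3.9153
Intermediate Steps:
x(k) = -⅓ (x(k) = -1*⅓ = -⅓)
K = -4/21 (K = -⅓ + 1/(4 + 3) = -⅓ + 1/7 = -⅓ + ⅐ = -4/21 ≈ -0.19048)
F(p) = 1/(-4/21 + p) (F(p) = 1/(p - 4/21) = 1/(-4/21 + p))
(4 - 15)*F(3) = (4 - 15)*(21/(-4 + 21*3)) = -231/(-4 + 63) = -231/59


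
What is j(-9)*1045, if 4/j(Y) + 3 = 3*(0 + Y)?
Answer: -418/3 ≈ -139.33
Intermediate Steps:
j(Y) = 4/(-3 + 3*Y) (j(Y) = 4/(-3 + 3*(0 + Y)) = 4/(-3 + 3*Y))
j(-9)*1045 = (4/(3*(-1 - 9)))*1045 = ((4/3)/(-10))*1045 = ((4/3)*(-⅒))*1045 = -2/15*1045 = -418/3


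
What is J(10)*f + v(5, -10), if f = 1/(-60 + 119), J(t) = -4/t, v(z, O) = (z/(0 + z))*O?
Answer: -2952/295 ≈ -10.007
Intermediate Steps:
v(z, O) = O (v(z, O) = (z/z)*O = 1*O = O)
f = 1/59 ≈ 0.016949
J(10)*f + v(5, -10) = -4/10*(1/59) - 10 = -4*1/10*(1/59) - 10 = -2/5*1/59 - 10 = -2/295 - 10 = -2952/295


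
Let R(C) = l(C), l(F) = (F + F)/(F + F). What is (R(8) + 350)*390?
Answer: 136890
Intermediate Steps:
l(F) = 1 (l(F) = (2*F)/((2*F)) = (2*F)*(1/(2*F)) = 1)
R(C) = 1
(R(8) + 350)*390 = (1 + 350)*390 = 351*390 = 136890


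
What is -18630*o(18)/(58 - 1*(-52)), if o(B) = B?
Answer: -33534/11 ≈ -3048.5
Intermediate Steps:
-18630*o(18)/(58 - 1*(-52)) = -335340/(58 - 1*(-52)) = -335340/(58 + 52) = -335340/110 = -18630*9/55 = -33534/11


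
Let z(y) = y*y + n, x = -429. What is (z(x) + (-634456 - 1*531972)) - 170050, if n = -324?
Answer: -1152761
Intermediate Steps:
z(y) = -324 + y² (z(y) = y*y - 324 = y² - 324 = -324 + y²)
(z(x) + (-634456 - 1*531972)) - 170050 = ((-324 + (-429)²) + (-634456 - 1*531972)) - 170050 = ((-324 + 184041) + (-634456 - 531972)) - 170050 = (183717 - 1166428) - 170050 = -982711 - 170050 = -1152761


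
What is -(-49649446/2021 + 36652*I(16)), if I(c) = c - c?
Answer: 49649446/2021 ≈ 24567.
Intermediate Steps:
I(c) = 0
-(-49649446/2021 + 36652*I(16)) = -36652/(1/(-46057/68714 + 0)) = -36652/(1/(-46057/68714)) = -36652/(-68714/46057) = -36652*(-46057/68714) = 49649446/2021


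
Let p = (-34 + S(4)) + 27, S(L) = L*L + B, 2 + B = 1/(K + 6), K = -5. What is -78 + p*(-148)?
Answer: -1262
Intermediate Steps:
B = -1 (B = -2 + 1/(-5 + 6) = -2 + 1/1 = -2 + 1 = -1)
S(L) = -1 + L**2 (S(L) = L*L - 1 = L**2 - 1 = -1 + L**2)
p = 8 (p = (-34 + (-1 + 4**2)) + 27 = (-34 + (-1 + 16)) + 27 = (-34 + 15) + 27 = -19 + 27 = 8)
-78 + p*(-148) = -78 + 8*(-148) = -78 - 1184 = -1262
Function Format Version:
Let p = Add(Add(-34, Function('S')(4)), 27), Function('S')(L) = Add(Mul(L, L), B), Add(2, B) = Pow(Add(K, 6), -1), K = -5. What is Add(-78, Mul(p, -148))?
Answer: -1262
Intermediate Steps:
B = -1 (B = Add(-2, Pow(Add(-5, 6), -1)) = Add(-2, Pow(1, -1)) = Add(-2, 1) = -1)
Function('S')(L) = Add(-1, Pow(L, 2)) (Function('S')(L) = Add(Mul(L, L), -1) = Add(Pow(L, 2), -1) = Add(-1, Pow(L, 2)))
p = 8 (p = Add(Add(-34, Add(-1, Pow(4, 2))), 27) = Add(Add(-34, Add(-1, 16)), 27) = Add(Add(-34, 15), 27) = Add(-19, 27) = 8)
Add(-78, Mul(p, -148)) = Add(-78, Mul(8, -148)) = Add(-78, -1184) = -1262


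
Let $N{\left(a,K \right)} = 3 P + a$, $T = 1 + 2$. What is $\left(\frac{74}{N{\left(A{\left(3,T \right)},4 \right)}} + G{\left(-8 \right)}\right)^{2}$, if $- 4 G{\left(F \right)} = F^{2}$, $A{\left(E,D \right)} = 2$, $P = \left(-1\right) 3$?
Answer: $\frac{34596}{49} \approx 706.04$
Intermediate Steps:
$P = -3$
$T = 3$
$N{\left(a,K \right)} = -9 + a$ ($N{\left(a,K \right)} = 3 \left(-3\right) + a = -9 + a$)
$G{\left(F \right)} = - \frac{F^{2}}{4}$
$\left(\frac{74}{N{\left(A{\left(3,T \right)},4 \right)}} + G{\left(-8 \right)}\right)^{2} = \left(\frac{74}{-9 + 2} - \frac{\left(-8\right)^{2}}{4}\right)^{2} = \left(\frac{74}{-7} - 16\right)^{2} = \left(74 \left(- \frac{1}{7}\right) - 16\right)^{2} = \left(- \frac{74}{7} - 16\right)^{2} = \left(- \frac{186}{7}\right)^{2} = \frac{34596}{49}$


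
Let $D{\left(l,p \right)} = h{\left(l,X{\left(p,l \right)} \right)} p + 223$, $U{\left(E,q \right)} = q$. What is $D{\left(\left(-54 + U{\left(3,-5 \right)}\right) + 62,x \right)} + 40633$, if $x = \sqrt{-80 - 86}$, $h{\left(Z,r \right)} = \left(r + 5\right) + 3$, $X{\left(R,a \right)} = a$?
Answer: $40856 + 11 i \sqrt{166} \approx 40856.0 + 141.73 i$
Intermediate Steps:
$h{\left(Z,r \right)} = 8 + r$ ($h{\left(Z,r \right)} = \left(5 + r\right) + 3 = 8 + r$)
$x = i \sqrt{166}$ ($x = \sqrt{-166} = i \sqrt{166} \approx 12.884 i$)
$D{\left(l,p \right)} = 223 + p \left(8 + l\right)$ ($D{\left(l,p \right)} = \left(8 + l\right) p + 223 = p \left(8 + l\right) + 223 = 223 + p \left(8 + l\right)$)
$D{\left(\left(-54 + U{\left(3,-5 \right)}\right) + 62,x \right)} + 40633 = \left(223 + i \sqrt{166} \left(8 + \left(\left(-54 - 5\right) + 62\right)\right)\right) + 40633 = \left(223 + i \sqrt{166} \left(8 + \left(-59 + 62\right)\right)\right) + 40633 = \left(223 + i \sqrt{166} \left(8 + 3\right)\right) + 40633 = \left(223 + i \sqrt{166} \cdot 11\right) + 40633 = \left(223 + 11 i \sqrt{166}\right) + 40633 = 40856 + 11 i \sqrt{166}$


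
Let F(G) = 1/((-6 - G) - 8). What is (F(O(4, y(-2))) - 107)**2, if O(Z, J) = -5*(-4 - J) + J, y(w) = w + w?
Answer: 1147041/100 ≈ 11470.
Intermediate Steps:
y(w) = 2*w
O(Z, J) = 20 + 6*J (O(Z, J) = (20 + 5*J) + J = 20 + 6*J)
F(G) = 1/(-14 - G)
(F(O(4, y(-2))) - 107)**2 = (-1/(14 + (20 + 6*(2*(-2)))) - 107)**2 = (-1/(14 + (20 + 6*(-4))) - 107)**2 = (-1/(14 + (20 - 24)) - 107)**2 = (-1/(14 - 4) - 107)**2 = (-1/10 - 107)**2 = (-1071/10)**2 = 1147041/100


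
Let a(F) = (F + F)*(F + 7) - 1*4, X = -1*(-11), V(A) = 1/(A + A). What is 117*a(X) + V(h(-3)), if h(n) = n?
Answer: 275183/6 ≈ 45864.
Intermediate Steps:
V(A) = 1/(2*A)
X = 11
a(F) = -4 + 2*F*(7 + F) (a(F) = (2*F)*(7 + F) - 4 = 2*F*(7 + F) - 4 = -4 + 2*F*(7 + F))
117*a(X) + V(h(-3)) = 117*(-4 + 2*11² + 14*11) + (½)/(-3) = 117*(-4 + 2*121 + 154) + (½)*(-⅓) = 117*(-4 + 242 + 154) - ⅙ = 117*392 - ⅙ = 45864 - ⅙ = 275183/6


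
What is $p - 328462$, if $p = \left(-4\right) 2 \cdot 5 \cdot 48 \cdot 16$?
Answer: $-359182$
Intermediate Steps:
$p = -30720$ ($p = \left(-8\right) 5 \cdot 48 \cdot 16 = \left(-40\right) 48 \cdot 16 = \left(-1920\right) 16 = -30720$)
$p - 328462 = -30720 - 328462 = -359182$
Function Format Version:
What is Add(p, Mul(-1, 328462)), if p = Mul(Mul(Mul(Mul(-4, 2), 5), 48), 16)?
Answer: -359182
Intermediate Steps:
p = -30720 (p = Mul(Mul(Mul(-8, 5), 48), 16) = Mul(Mul(-40, 48), 16) = Mul(-1920, 16) = -30720)
Add(p, Mul(-1, 328462)) = Add(-30720, Mul(-1, 328462)) = Add(-30720, -328462) = -359182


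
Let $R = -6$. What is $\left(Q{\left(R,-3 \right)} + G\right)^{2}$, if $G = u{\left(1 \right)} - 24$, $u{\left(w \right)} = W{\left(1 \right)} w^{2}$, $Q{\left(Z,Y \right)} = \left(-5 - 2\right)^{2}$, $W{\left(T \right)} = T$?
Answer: $676$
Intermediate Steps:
$Q{\left(Z,Y \right)} = 49$ ($Q{\left(Z,Y \right)} = \left(-7\right)^{2} = 49$)
$u{\left(w \right)} = w^{2}$ ($u{\left(w \right)} = 1 w^{2} = w^{2}$)
$G = -23$ ($G = 1^{2} - 24 = 1 - 24 = -23$)
$\left(Q{\left(R,-3 \right)} + G\right)^{2} = \left(49 - 23\right)^{2} = 26^{2} = 676$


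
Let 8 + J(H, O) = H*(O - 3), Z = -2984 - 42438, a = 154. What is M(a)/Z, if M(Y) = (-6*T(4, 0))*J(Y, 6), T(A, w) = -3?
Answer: -4086/22711 ≈ -0.17991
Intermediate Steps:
Z = -45422
J(H, O) = -8 + H*(-3 + O) (J(H, O) = -8 + H*(O - 3) = -8 + H*(-3 + O))
M(Y) = -144 + 54*Y (M(Y) = (-6*(-3))*(-8 - 3*Y + Y*6) = 18*(-8 - 3*Y + 6*Y) = 18*(-8 + 3*Y) = -144 + 54*Y)
M(a)/Z = (-144 + 54*154)/(-45422) = (-144 + 8316)*(-1/45422) = 8172*(-1/45422) = -4086/22711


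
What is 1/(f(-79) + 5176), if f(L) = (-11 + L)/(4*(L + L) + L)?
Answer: 79/408914 ≈ 0.00019319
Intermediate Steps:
f(L) = (-11 + L)/(9*L) (f(L) = (-11 + L)/(4*(2*L) + L) = (-11 + L)/(8*L + L) = (-11 + L)/((9*L)) = (-11 + L)*(1/(9*L)) = (-11 + L)/(9*L))
1/(f(-79) + 5176) = 1/((⅑)*(-11 - 79)/(-79) + 5176) = 1/((⅑)*(-1/79)*(-90) + 5176) = 1/(10/79 + 5176) = 1/(408914/79) = 79/408914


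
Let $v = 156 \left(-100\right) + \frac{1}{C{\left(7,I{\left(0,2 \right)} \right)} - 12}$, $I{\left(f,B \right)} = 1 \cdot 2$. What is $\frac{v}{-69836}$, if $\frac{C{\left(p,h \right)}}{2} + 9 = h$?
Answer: $\frac{405601}{1815736} \approx 0.22338$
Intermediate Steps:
$I{\left(f,B \right)} = 2$
$C{\left(p,h \right)} = -18 + 2 h$
$v = - \frac{405601}{26}$ ($v = 156 \left(-100\right) + \frac{1}{\left(-18 + 2 \cdot 2\right) - 12} = -15600 + \frac{1}{\left(-18 + 4\right) - 12} = -15600 + \frac{1}{-14 - 12} = -15600 + \frac{1}{-26} = -15600 - \frac{1}{26} = - \frac{405601}{26} \approx -15600.0$)
$\frac{v}{-69836} = - \frac{405601}{26 \left(-69836\right)} = \left(- \frac{405601}{26}\right) \left(- \frac{1}{69836}\right) = \frac{405601}{1815736}$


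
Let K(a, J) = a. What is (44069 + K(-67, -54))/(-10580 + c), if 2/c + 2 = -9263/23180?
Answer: -1223761623/294268850 ≈ -4.1587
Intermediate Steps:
c = -46360/55623 (c = 2/(-2 - 9263/23180) = 2/(-55623/23180) = 2*(-23180/55623) = -46360/55623 ≈ -0.83347)
(44069 + K(-67, -54))/(-10580 + c) = (44069 - 67)/(-10580 - 46360/55623) = 44002/(-588537700/55623) = 44002*(-55623/588537700) = -1223761623/294268850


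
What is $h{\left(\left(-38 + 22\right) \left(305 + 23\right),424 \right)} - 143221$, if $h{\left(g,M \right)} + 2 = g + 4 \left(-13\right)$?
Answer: $-148523$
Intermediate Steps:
$h{\left(g,M \right)} = -54 + g$ ($h{\left(g,M \right)} = -2 + \left(g + 4 \left(-13\right)\right) = -2 + \left(g - 52\right) = -2 + \left(-52 + g\right) = -54 + g$)
$h{\left(\left(-38 + 22\right) \left(305 + 23\right),424 \right)} - 143221 = \left(-54 + \left(-38 + 22\right) \left(305 + 23\right)\right) - 143221 = \left(-54 - 5248\right) - 143221 = -5302 - 143221 = -148523$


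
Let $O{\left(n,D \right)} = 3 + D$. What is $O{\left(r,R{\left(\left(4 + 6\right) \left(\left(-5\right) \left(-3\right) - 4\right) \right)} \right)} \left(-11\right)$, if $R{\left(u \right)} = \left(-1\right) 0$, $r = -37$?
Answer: $-33$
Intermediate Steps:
$R{\left(u \right)} = 0$
$O{\left(r,R{\left(\left(4 + 6\right) \left(\left(-5\right) \left(-3\right) - 4\right) \right)} \right)} \left(-11\right) = \left(3 + 0\right) \left(-11\right) = 3 \left(-11\right) = -33$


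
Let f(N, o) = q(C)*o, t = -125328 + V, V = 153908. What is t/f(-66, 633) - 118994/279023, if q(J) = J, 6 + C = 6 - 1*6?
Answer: -4213208276/529864677 ≈ -7.9515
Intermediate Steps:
C = -6 (C = -6 + (6 - 1*6) = -6 + (6 - 6) = -6 + 0 = -6)
t = 28580 (t = -125328 + 153908 = 28580)
f(N, o) = -6*o
t/f(-66, 633) - 118994/279023 = 28580/((-6*633)) - 118994/279023 = 28580/(-3798) - 118994*1/279023 = 28580*(-1/3798) - 118994/279023 = -14290/1899 - 118994/279023 = -4213208276/529864677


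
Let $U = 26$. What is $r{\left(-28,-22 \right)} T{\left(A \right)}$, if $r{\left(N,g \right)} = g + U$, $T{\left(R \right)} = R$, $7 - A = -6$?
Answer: $52$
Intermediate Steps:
$A = 13$ ($A = 7 - -6 = 7 + 6 = 13$)
$r{\left(N,g \right)} = 26 + g$ ($r{\left(N,g \right)} = g + 26 = 26 + g$)
$r{\left(-28,-22 \right)} T{\left(A \right)} = \left(26 - 22\right) 13 = 4 \cdot 13 = 52$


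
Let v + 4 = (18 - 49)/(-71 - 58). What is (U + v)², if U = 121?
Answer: 228735376/16641 ≈ 13745.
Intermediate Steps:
v = -485/129 (v = -4 + (18 - 49)/(-71 - 58) = -4 - 31/(-129) = -4 - 31*(-1/129) = -4 + 31/129 = -485/129 ≈ -3.7597)
(U + v)² = (121 - 485/129)² = (15124/129)² = 228735376/16641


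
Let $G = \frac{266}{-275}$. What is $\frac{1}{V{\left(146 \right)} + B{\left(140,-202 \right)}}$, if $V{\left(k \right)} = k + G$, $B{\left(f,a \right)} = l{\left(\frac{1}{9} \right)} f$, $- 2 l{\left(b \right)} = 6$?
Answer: $- \frac{275}{75616} \approx -0.0036368$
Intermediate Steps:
$G = - \frac{266}{275}$ ($G = 266 \left(- \frac{1}{275}\right) = - \frac{266}{275} \approx -0.96727$)
$l{\left(b \right)} = -3$ ($l{\left(b \right)} = \left(- \frac{1}{2}\right) 6 = -3$)
$B{\left(f,a \right)} = - 3 f$
$V{\left(k \right)} = - \frac{266}{275} + k$ ($V{\left(k \right)} = k - \frac{266}{275} = - \frac{266}{275} + k$)
$\frac{1}{V{\left(146 \right)} + B{\left(140,-202 \right)}} = \frac{1}{\left(- \frac{266}{275} + 146\right) - 420} = \frac{1}{\frac{39884}{275} - 420} = \frac{1}{- \frac{75616}{275}} = - \frac{275}{75616}$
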